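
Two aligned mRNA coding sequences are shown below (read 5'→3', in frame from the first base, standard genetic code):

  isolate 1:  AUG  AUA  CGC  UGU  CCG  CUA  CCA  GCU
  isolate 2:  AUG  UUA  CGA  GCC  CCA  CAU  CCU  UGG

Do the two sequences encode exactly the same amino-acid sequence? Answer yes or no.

Codon 1: AUG Met / AUG Met — identical.
Codon 2: AUA Ile / UUA Leu — nonsynonymous.
Codon 3: CGC Arg / CGA Arg — synonymous.
Codon 4: UGU Cys / GCC Ala — nonsynonymous.
Codon 5: CCG Pro / CCA Pro — synonymous.
Codon 6: CUA Leu / CAU His — nonsynonymous.
Codon 7: CCA Pro / CCU Pro — synonymous.
Codon 8: GCU Ala / UGG Trp — nonsynonymous.
Nonsynonymous differences: 4 → different protein.

no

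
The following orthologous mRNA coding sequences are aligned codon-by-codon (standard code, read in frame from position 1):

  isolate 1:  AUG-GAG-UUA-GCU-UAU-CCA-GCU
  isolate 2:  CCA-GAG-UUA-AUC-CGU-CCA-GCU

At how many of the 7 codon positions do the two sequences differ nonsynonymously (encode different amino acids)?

Codon 1: AUG Met / CCA Pro — nonsynonymous.
Codon 2: GAG Glu / GAG Glu — identical.
Codon 3: UUA Leu / UUA Leu — identical.
Codon 4: GCU Ala / AUC Ile — nonsynonymous.
Codon 5: UAU Tyr / CGU Arg — nonsynonymous.
Codon 6: CCA Pro / CCA Pro — identical.
Codon 7: GCU Ala / GCU Ala — identical.
Nonsynonymous differences: 3.

3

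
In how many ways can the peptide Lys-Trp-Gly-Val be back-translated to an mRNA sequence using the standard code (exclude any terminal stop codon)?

32

Lys: 2 codons.
Trp: 1 codon.
Gly: 4 codons.
Val: 4 codons.
2 × 1 × 4 × 4 = 32.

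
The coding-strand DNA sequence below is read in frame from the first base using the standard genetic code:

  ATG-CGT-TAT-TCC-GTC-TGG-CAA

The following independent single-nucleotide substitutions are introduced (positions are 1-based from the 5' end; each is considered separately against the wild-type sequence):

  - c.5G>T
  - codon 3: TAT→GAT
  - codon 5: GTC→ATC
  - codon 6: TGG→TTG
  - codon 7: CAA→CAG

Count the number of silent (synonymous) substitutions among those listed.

Codon 2: CGT (Arg) → CTT (Leu) — missense.
Codon 3: TAT (Tyr) → GAT (Asp) — missense.
Codon 5: GTC (Val) → ATC (Ile) — missense.
Codon 6: TGG (Trp) → TTG (Leu) — missense.
Codon 7: CAA (Gln) → CAG (Gln) — synonymous.
Synonymous: 1 of 5.

1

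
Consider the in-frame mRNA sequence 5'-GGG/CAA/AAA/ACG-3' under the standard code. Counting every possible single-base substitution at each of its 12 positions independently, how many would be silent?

Codon 1 (GGG, Gly): 3 synonymous substitutions.
Codon 2 (CAA, Gln): 1 synonymous substitution.
Codon 3 (AAA, Lys): 1 synonymous substitution.
Codon 4 (ACG, Thr): 3 synonymous substitutions.
Total: 3 + 1 + 1 + 3 = 8.

8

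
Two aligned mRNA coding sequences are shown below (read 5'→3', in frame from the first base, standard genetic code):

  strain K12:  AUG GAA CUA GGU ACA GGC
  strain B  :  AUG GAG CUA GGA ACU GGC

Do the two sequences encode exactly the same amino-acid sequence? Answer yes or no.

yes

Codon 1: AUG Met / AUG Met — identical.
Codon 2: GAA Glu / GAG Glu — synonymous.
Codon 3: CUA Leu / CUA Leu — identical.
Codon 4: GGU Gly / GGA Gly — synonymous.
Codon 5: ACA Thr / ACU Thr — synonymous.
Codon 6: GGC Gly / GGC Gly — identical.
Nonsynonymous differences: 0 → same protein.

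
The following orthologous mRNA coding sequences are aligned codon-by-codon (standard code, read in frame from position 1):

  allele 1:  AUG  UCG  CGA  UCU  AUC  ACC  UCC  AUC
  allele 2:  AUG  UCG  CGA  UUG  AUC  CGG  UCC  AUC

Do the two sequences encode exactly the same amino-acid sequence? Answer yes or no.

no

Codon 1: AUG Met / AUG Met — identical.
Codon 2: UCG Ser / UCG Ser — identical.
Codon 3: CGA Arg / CGA Arg — identical.
Codon 4: UCU Ser / UUG Leu — nonsynonymous.
Codon 5: AUC Ile / AUC Ile — identical.
Codon 6: ACC Thr / CGG Arg — nonsynonymous.
Codon 7: UCC Ser / UCC Ser — identical.
Codon 8: AUC Ile / AUC Ile — identical.
Nonsynonymous differences: 2 → different protein.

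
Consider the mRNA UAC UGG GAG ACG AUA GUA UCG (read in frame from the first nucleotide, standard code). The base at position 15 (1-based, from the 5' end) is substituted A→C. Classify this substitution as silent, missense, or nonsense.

silent

Position 15 falls in codon 5: AUA → Ile.
After the substitution the codon is AUC → Ile.
Both encode Ile, so the change is synonymous.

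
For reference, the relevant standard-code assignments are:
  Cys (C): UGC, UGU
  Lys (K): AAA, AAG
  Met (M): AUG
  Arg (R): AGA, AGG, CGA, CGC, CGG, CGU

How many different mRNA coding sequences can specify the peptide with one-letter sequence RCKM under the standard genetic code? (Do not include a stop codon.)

24

Arg: 6 codons.
Cys: 2 codons.
Lys: 2 codons.
Met: 1 codon.
6 × 2 × 2 × 1 = 24.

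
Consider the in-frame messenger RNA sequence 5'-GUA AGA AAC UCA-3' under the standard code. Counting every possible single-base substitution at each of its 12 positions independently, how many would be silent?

Codon 1 (GUA, Val): 3 synonymous substitutions.
Codon 2 (AGA, Arg): 2 synonymous substitutions.
Codon 3 (AAC, Asn): 1 synonymous substitution.
Codon 4 (UCA, Ser): 3 synonymous substitutions.
Total: 3 + 2 + 1 + 3 = 9.

9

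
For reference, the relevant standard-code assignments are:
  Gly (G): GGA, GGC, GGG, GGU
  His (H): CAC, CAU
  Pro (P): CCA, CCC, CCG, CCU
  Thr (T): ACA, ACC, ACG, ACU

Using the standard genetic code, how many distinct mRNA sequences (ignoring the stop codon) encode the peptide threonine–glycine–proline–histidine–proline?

512

Thr: 4 codons.
Gly: 4 codons.
Pro: 4 codons.
His: 2 codons.
Pro: 4 codons.
4 × 4 × 4 × 2 × 4 = 512.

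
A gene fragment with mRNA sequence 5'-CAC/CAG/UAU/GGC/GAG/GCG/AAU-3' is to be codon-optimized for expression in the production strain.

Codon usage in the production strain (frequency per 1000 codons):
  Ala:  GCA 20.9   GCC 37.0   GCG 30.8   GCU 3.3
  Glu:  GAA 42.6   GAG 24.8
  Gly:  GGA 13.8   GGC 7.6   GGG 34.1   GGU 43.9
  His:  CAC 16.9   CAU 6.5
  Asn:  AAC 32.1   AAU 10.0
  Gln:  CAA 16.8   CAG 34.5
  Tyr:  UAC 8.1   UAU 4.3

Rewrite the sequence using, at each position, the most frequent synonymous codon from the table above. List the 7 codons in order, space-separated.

Codon 1 (His): best is CAC at 16.9.
Codon 2 (Gln): best is CAG at 34.5.
Codon 3 (Tyr): best is UAC at 8.1.
Codon 4 (Gly): best is GGU at 43.9.
Codon 5 (Glu): best is GAA at 42.6.
Codon 6 (Ala): best is GCC at 37.0.
Codon 7 (Asn): best is AAC at 32.1.

CAC CAG UAC GGU GAA GCC AAC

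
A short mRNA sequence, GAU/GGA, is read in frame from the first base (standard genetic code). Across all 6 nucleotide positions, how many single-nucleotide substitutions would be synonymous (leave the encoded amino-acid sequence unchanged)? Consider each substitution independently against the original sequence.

4

Codon 1 (GAU, Asp): 1 synonymous substitution.
Codon 2 (GGA, Gly): 3 synonymous substitutions.
Total: 1 + 3 = 4.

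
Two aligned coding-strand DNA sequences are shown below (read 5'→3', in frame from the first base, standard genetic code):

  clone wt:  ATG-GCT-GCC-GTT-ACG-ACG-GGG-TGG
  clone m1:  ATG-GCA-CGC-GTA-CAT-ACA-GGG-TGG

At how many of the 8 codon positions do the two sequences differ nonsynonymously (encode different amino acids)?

2

Codon 1: ATG Met / ATG Met — identical.
Codon 2: GCT Ala / GCA Ala — synonymous.
Codon 3: GCC Ala / CGC Arg — nonsynonymous.
Codon 4: GTT Val / GTA Val — synonymous.
Codon 5: ACG Thr / CAT His — nonsynonymous.
Codon 6: ACG Thr / ACA Thr — synonymous.
Codon 7: GGG Gly / GGG Gly — identical.
Codon 8: TGG Trp / TGG Trp — identical.
Nonsynonymous differences: 2.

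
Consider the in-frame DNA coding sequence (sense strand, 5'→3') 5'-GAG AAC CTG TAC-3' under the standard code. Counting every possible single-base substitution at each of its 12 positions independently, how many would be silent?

Codon 1 (GAG, Glu): 1 synonymous substitution.
Codon 2 (AAC, Asn): 1 synonymous substitution.
Codon 3 (CTG, Leu): 4 synonymous substitutions.
Codon 4 (TAC, Tyr): 1 synonymous substitution.
Total: 1 + 1 + 4 + 1 = 7.

7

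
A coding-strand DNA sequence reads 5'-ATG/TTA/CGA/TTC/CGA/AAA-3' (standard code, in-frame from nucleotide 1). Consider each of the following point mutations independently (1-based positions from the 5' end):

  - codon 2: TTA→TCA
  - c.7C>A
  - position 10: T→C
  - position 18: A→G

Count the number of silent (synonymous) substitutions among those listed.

Codon 2: TTA (Leu) → TCA (Ser) — missense.
Codon 3: CGA (Arg) → AGA (Arg) — synonymous.
Codon 4: TTC (Phe) → CTC (Leu) — missense.
Codon 6: AAA (Lys) → AAG (Lys) — synonymous.
Synonymous: 2 of 4.

2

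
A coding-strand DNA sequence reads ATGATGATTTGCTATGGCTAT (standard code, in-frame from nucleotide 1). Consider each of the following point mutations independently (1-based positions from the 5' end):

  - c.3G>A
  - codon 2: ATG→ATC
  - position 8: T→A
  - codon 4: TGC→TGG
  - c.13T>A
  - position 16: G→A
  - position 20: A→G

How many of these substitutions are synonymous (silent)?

Codon 1: ATG (Met) → ATA (Ile) — missense.
Codon 2: ATG (Met) → ATC (Ile) — missense.
Codon 3: ATT (Ile) → AAT (Asn) — missense.
Codon 4: TGC (Cys) → TGG (Trp) — missense.
Codon 5: TAT (Tyr) → AAT (Asn) — missense.
Codon 6: GGC (Gly) → AGC (Ser) — missense.
Codon 7: TAT (Tyr) → TGT (Cys) — missense.
Synonymous: 0 of 7.

0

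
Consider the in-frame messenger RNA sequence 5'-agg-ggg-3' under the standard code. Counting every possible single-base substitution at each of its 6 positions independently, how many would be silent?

Codon 1 (AGG, Arg): 2 synonymous substitutions.
Codon 2 (GGG, Gly): 3 synonymous substitutions.
Total: 2 + 3 = 5.

5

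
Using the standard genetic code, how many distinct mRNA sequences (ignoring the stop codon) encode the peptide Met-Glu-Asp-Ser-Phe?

48

Met: 1 codon.
Glu: 2 codons.
Asp: 2 codons.
Ser: 6 codons.
Phe: 2 codons.
1 × 2 × 2 × 6 × 2 = 48.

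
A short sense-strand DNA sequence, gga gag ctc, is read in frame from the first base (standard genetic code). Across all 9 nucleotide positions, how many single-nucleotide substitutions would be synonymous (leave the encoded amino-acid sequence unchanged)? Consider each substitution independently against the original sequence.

7

Codon 1 (GGA, Gly): 3 synonymous substitutions.
Codon 2 (GAG, Glu): 1 synonymous substitution.
Codon 3 (CTC, Leu): 3 synonymous substitutions.
Total: 3 + 1 + 3 = 7.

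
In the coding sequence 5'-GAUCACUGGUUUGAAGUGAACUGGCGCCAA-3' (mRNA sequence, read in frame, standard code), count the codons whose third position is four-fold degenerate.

Codon 1 GAU (Asp): third position 2-fold.
Codon 2 CAC (His): third position 2-fold.
Codon 3 UGG (Trp): third position 1-fold.
Codon 4 UUU (Phe): third position 2-fold.
Codon 5 GAA (Glu): third position 2-fold.
Codon 6 GUG (Val): third position 4-fold.
Codon 7 AAC (Asn): third position 2-fold.
Codon 8 UGG (Trp): third position 1-fold.
Codon 9 CGC (Arg): third position 4-fold.
Codon 10 CAA (Gln): third position 2-fold.
Four-fold degenerate third positions: 2.

2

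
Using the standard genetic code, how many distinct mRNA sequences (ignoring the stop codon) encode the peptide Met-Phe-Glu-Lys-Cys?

16

Met: 1 codon.
Phe: 2 codons.
Glu: 2 codons.
Lys: 2 codons.
Cys: 2 codons.
1 × 2 × 2 × 2 × 2 = 16.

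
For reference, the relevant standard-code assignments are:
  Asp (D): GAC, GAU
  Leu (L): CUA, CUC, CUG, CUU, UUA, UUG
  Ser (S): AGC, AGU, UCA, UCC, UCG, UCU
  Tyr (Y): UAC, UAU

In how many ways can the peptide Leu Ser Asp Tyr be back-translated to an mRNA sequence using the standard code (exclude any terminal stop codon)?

144

Leu: 6 codons.
Ser: 6 codons.
Asp: 2 codons.
Tyr: 2 codons.
6 × 6 × 2 × 2 = 144.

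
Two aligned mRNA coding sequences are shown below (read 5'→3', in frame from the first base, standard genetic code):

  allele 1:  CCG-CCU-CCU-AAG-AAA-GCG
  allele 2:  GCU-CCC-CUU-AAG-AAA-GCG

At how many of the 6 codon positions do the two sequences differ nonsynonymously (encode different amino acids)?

2

Codon 1: CCG Pro / GCU Ala — nonsynonymous.
Codon 2: CCU Pro / CCC Pro — synonymous.
Codon 3: CCU Pro / CUU Leu — nonsynonymous.
Codon 4: AAG Lys / AAG Lys — identical.
Codon 5: AAA Lys / AAA Lys — identical.
Codon 6: GCG Ala / GCG Ala — identical.
Nonsynonymous differences: 2.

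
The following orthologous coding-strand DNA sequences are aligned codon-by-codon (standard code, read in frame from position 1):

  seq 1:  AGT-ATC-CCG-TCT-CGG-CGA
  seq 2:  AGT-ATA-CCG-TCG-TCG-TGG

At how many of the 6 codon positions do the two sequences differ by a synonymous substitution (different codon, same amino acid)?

2

Codon 1: AGT Ser / AGT Ser — identical.
Codon 2: ATC Ile / ATA Ile — synonymous.
Codon 3: CCG Pro / CCG Pro — identical.
Codon 4: TCT Ser / TCG Ser — synonymous.
Codon 5: CGG Arg / TCG Ser — nonsynonymous.
Codon 6: CGA Arg / TGG Trp — nonsynonymous.
Synonymous differences: 2.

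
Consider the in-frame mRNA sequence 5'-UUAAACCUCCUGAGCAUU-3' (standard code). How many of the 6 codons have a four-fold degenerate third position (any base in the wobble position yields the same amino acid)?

Codon 1 UUA (Leu): third position 2-fold.
Codon 2 AAC (Asn): third position 2-fold.
Codon 3 CUC (Leu): third position 4-fold.
Codon 4 CUG (Leu): third position 4-fold.
Codon 5 AGC (Ser): third position 2-fold.
Codon 6 AUU (Ile): third position 3-fold.
Four-fold degenerate third positions: 2.

2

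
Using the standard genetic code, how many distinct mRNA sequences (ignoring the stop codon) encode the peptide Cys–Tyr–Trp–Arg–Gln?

Cys: 2 codons.
Tyr: 2 codons.
Trp: 1 codon.
Arg: 6 codons.
Gln: 2 codons.
2 × 2 × 1 × 6 × 2 = 48.

48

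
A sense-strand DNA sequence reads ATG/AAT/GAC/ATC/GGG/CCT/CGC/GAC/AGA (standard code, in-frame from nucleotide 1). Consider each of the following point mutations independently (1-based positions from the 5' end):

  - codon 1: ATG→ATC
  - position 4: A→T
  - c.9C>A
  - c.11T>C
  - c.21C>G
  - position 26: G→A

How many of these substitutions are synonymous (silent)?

Codon 1: ATG (Met) → ATC (Ile) — missense.
Codon 2: AAT (Asn) → TAT (Tyr) — missense.
Codon 3: GAC (Asp) → GAA (Glu) — missense.
Codon 4: ATC (Ile) → ACC (Thr) — missense.
Codon 7: CGC (Arg) → CGG (Arg) — synonymous.
Codon 9: AGA (Arg) → AAA (Lys) — missense.
Synonymous: 1 of 6.

1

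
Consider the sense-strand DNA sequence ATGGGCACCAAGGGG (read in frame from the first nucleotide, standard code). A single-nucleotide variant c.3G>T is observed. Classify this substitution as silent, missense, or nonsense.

Position 3 falls in codon 1: ATG → Met.
After the substitution the codon is ATT → Ile.
Met ≠ Ile, so this is a missense mutation.

missense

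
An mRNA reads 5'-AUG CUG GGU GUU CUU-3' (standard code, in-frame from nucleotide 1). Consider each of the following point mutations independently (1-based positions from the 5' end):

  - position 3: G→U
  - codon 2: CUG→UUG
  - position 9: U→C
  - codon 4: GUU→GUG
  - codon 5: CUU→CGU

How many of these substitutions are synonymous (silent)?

3

Codon 1: AUG (Met) → AUU (Ile) — missense.
Codon 2: CUG (Leu) → UUG (Leu) — synonymous.
Codon 3: GGU (Gly) → GGC (Gly) — synonymous.
Codon 4: GUU (Val) → GUG (Val) — synonymous.
Codon 5: CUU (Leu) → CGU (Arg) — missense.
Synonymous: 3 of 5.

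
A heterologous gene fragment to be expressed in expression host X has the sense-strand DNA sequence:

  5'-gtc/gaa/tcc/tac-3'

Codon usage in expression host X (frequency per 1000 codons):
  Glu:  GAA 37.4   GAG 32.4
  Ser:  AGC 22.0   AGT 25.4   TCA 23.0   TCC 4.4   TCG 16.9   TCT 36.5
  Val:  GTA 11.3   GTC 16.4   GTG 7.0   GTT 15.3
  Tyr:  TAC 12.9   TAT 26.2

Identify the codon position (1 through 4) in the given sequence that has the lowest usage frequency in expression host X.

3

Codon 1 GTC (Val): 16.4 per 1000.
Codon 2 GAA (Glu): 37.4 per 1000.
Codon 3 TCC (Ser): 4.4 per 1000.
Codon 4 TAC (Tyr): 12.9 per 1000.
Lowest frequency is 4.4 at codon 3.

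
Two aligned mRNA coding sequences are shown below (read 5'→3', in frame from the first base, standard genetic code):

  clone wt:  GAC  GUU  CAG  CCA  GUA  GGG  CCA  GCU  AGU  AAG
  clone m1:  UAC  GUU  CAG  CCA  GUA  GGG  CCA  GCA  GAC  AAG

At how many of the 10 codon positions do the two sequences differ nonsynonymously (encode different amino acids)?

Codon 1: GAC Asp / UAC Tyr — nonsynonymous.
Codon 2: GUU Val / GUU Val — identical.
Codon 3: CAG Gln / CAG Gln — identical.
Codon 4: CCA Pro / CCA Pro — identical.
Codon 5: GUA Val / GUA Val — identical.
Codon 6: GGG Gly / GGG Gly — identical.
Codon 7: CCA Pro / CCA Pro — identical.
Codon 8: GCU Ala / GCA Ala — synonymous.
Codon 9: AGU Ser / GAC Asp — nonsynonymous.
Codon 10: AAG Lys / AAG Lys — identical.
Nonsynonymous differences: 2.

2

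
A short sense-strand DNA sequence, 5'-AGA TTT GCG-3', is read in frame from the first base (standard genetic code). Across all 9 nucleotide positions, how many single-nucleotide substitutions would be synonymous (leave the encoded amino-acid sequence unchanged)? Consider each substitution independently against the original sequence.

6

Codon 1 (AGA, Arg): 2 synonymous substitutions.
Codon 2 (TTT, Phe): 1 synonymous substitution.
Codon 3 (GCG, Ala): 3 synonymous substitutions.
Total: 2 + 1 + 3 = 6.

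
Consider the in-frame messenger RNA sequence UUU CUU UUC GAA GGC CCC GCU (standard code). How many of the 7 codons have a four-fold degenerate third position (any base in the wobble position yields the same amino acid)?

Codon 1 UUU (Phe): third position 2-fold.
Codon 2 CUU (Leu): third position 4-fold.
Codon 3 UUC (Phe): third position 2-fold.
Codon 4 GAA (Glu): third position 2-fold.
Codon 5 GGC (Gly): third position 4-fold.
Codon 6 CCC (Pro): third position 4-fold.
Codon 7 GCU (Ala): third position 4-fold.
Four-fold degenerate third positions: 4.

4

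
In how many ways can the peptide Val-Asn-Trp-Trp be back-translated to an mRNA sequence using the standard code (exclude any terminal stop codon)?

Val: 4 codons.
Asn: 2 codons.
Trp: 1 codon.
Trp: 1 codon.
4 × 2 × 1 × 1 = 8.

8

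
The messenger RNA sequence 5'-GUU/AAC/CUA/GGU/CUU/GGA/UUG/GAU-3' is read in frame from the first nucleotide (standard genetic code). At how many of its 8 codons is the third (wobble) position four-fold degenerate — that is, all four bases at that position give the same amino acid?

5

Codon 1 GUU (Val): third position 4-fold.
Codon 2 AAC (Asn): third position 2-fold.
Codon 3 CUA (Leu): third position 4-fold.
Codon 4 GGU (Gly): third position 4-fold.
Codon 5 CUU (Leu): third position 4-fold.
Codon 6 GGA (Gly): third position 4-fold.
Codon 7 UUG (Leu): third position 2-fold.
Codon 8 GAU (Asp): third position 2-fold.
Four-fold degenerate third positions: 5.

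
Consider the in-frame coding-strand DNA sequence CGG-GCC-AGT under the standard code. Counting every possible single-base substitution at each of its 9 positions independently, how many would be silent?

Codon 1 (CGG, Arg): 4 synonymous substitutions.
Codon 2 (GCC, Ala): 3 synonymous substitutions.
Codon 3 (AGT, Ser): 1 synonymous substitution.
Total: 4 + 3 + 1 = 8.

8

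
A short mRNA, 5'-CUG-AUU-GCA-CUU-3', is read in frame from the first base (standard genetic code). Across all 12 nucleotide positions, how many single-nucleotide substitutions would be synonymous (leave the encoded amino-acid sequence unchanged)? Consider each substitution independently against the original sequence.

12

Codon 1 (CUG, Leu): 4 synonymous substitutions.
Codon 2 (AUU, Ile): 2 synonymous substitutions.
Codon 3 (GCA, Ala): 3 synonymous substitutions.
Codon 4 (CUU, Leu): 3 synonymous substitutions.
Total: 4 + 2 + 3 + 3 = 12.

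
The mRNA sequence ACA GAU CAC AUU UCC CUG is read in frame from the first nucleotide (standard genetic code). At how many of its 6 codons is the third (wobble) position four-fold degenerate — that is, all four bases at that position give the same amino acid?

Codon 1 ACA (Thr): third position 4-fold.
Codon 2 GAU (Asp): third position 2-fold.
Codon 3 CAC (His): third position 2-fold.
Codon 4 AUU (Ile): third position 3-fold.
Codon 5 UCC (Ser): third position 4-fold.
Codon 6 CUG (Leu): third position 4-fold.
Four-fold degenerate third positions: 3.

3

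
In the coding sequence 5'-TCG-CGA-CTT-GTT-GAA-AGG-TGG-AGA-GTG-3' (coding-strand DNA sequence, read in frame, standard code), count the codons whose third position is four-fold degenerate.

Codon 1 TCG (Ser): third position 4-fold.
Codon 2 CGA (Arg): third position 4-fold.
Codon 3 CTT (Leu): third position 4-fold.
Codon 4 GTT (Val): third position 4-fold.
Codon 5 GAA (Glu): third position 2-fold.
Codon 6 AGG (Arg): third position 2-fold.
Codon 7 TGG (Trp): third position 1-fold.
Codon 8 AGA (Arg): third position 2-fold.
Codon 9 GTG (Val): third position 4-fold.
Four-fold degenerate third positions: 5.

5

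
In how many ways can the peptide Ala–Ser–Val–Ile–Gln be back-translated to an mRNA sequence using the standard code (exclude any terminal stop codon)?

576

Ala: 4 codons.
Ser: 6 codons.
Val: 4 codons.
Ile: 3 codons.
Gln: 2 codons.
4 × 6 × 4 × 3 × 2 = 576.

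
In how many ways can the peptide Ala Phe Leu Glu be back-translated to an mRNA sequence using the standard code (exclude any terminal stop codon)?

Ala: 4 codons.
Phe: 2 codons.
Leu: 6 codons.
Glu: 2 codons.
4 × 2 × 6 × 2 = 96.

96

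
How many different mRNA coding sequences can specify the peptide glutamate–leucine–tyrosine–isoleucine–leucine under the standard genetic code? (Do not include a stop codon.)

432

Glu: 2 codons.
Leu: 6 codons.
Tyr: 2 codons.
Ile: 3 codons.
Leu: 6 codons.
2 × 6 × 2 × 3 × 6 = 432.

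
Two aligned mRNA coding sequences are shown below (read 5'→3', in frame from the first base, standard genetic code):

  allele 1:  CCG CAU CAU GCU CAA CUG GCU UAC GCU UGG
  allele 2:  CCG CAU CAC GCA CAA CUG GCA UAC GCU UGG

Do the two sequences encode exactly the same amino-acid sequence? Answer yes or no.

yes

Codon 1: CCG Pro / CCG Pro — identical.
Codon 2: CAU His / CAU His — identical.
Codon 3: CAU His / CAC His — synonymous.
Codon 4: GCU Ala / GCA Ala — synonymous.
Codon 5: CAA Gln / CAA Gln — identical.
Codon 6: CUG Leu / CUG Leu — identical.
Codon 7: GCU Ala / GCA Ala — synonymous.
Codon 8: UAC Tyr / UAC Tyr — identical.
Codon 9: GCU Ala / GCU Ala — identical.
Codon 10: UGG Trp / UGG Trp — identical.
Nonsynonymous differences: 0 → same protein.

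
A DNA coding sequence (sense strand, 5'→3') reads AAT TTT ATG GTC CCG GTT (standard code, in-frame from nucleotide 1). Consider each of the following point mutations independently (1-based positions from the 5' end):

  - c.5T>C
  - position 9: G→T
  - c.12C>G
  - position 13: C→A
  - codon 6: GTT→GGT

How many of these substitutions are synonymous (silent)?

Codon 2: TTT (Phe) → TCT (Ser) — missense.
Codon 3: ATG (Met) → ATT (Ile) — missense.
Codon 4: GTC (Val) → GTG (Val) — synonymous.
Codon 5: CCG (Pro) → ACG (Thr) — missense.
Codon 6: GTT (Val) → GGT (Gly) — missense.
Synonymous: 1 of 5.

1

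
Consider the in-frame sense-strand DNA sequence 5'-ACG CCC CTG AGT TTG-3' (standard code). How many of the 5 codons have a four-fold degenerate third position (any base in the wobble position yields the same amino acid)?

3

Codon 1 ACG (Thr): third position 4-fold.
Codon 2 CCC (Pro): third position 4-fold.
Codon 3 CTG (Leu): third position 4-fold.
Codon 4 AGT (Ser): third position 2-fold.
Codon 5 TTG (Leu): third position 2-fold.
Four-fold degenerate third positions: 3.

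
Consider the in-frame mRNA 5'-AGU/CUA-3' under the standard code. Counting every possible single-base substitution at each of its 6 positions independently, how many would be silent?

Codon 1 (AGU, Ser): 1 synonymous substitution.
Codon 2 (CUA, Leu): 4 synonymous substitutions.
Total: 1 + 4 = 5.

5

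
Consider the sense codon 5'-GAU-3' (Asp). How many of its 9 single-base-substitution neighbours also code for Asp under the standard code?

Position 1: none → 0 synonymous.
Position 2: none → 0 synonymous.
Position 3: GAC → 1 synonymous.
Total: 0 + 0 + 1 = 1.

1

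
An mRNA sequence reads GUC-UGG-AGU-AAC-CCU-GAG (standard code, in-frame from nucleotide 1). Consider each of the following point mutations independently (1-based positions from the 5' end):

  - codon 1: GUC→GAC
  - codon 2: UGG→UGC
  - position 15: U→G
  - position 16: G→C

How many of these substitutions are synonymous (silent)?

Codon 1: GUC (Val) → GAC (Asp) — missense.
Codon 2: UGG (Trp) → UGC (Cys) — missense.
Codon 5: CCU (Pro) → CCG (Pro) — synonymous.
Codon 6: GAG (Glu) → CAG (Gln) — missense.
Synonymous: 1 of 4.

1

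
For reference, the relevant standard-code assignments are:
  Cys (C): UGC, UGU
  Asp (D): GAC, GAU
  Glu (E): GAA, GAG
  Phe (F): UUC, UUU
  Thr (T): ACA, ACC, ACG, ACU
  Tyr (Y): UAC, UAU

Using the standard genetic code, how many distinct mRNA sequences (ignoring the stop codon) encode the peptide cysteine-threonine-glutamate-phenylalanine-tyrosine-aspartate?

Cys: 2 codons.
Thr: 4 codons.
Glu: 2 codons.
Phe: 2 codons.
Tyr: 2 codons.
Asp: 2 codons.
2 × 4 × 2 × 2 × 2 × 2 = 128.

128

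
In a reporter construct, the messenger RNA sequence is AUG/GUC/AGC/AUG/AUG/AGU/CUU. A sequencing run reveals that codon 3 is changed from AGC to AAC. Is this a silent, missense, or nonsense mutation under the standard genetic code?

missense

Position 8 falls in codon 3: AGC → Ser.
After the substitution the codon is AAC → Asn.
Ser ≠ Asn, so this is a missense mutation.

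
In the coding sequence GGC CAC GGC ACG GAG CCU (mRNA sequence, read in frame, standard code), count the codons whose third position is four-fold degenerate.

Codon 1 GGC (Gly): third position 4-fold.
Codon 2 CAC (His): third position 2-fold.
Codon 3 GGC (Gly): third position 4-fold.
Codon 4 ACG (Thr): third position 4-fold.
Codon 5 GAG (Glu): third position 2-fold.
Codon 6 CCU (Pro): third position 4-fold.
Four-fold degenerate third positions: 4.

4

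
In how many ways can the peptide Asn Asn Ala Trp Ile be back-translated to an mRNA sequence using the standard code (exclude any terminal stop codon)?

48

Asn: 2 codons.
Asn: 2 codons.
Ala: 4 codons.
Trp: 1 codon.
Ile: 3 codons.
2 × 2 × 4 × 1 × 3 = 48.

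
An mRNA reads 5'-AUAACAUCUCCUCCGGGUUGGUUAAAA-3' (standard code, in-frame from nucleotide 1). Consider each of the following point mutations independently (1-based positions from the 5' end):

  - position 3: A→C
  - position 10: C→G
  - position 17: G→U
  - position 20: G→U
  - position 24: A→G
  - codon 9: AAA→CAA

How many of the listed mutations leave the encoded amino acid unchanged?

Codon 1: AUA (Ile) → AUC (Ile) — synonymous.
Codon 4: CCU (Pro) → GCU (Ala) — missense.
Codon 6: GGU (Gly) → GUU (Val) — missense.
Codon 7: UGG (Trp) → UUG (Leu) — missense.
Codon 8: UUA (Leu) → UUG (Leu) — synonymous.
Codon 9: AAA (Lys) → CAA (Gln) — missense.
Synonymous: 2 of 6.

2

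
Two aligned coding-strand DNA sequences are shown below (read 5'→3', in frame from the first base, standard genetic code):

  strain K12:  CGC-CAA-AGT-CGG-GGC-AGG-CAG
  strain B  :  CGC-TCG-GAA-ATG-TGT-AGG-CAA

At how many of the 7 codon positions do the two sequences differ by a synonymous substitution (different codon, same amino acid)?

1

Codon 1: CGC Arg / CGC Arg — identical.
Codon 2: CAA Gln / TCG Ser — nonsynonymous.
Codon 3: AGT Ser / GAA Glu — nonsynonymous.
Codon 4: CGG Arg / ATG Met — nonsynonymous.
Codon 5: GGC Gly / TGT Cys — nonsynonymous.
Codon 6: AGG Arg / AGG Arg — identical.
Codon 7: CAG Gln / CAA Gln — synonymous.
Synonymous differences: 1.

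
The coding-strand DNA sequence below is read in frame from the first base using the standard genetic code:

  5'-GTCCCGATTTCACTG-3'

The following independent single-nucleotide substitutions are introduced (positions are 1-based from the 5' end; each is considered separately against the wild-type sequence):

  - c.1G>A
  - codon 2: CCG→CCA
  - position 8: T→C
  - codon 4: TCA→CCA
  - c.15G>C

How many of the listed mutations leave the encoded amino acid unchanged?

2

Codon 1: GTC (Val) → ATC (Ile) — missense.
Codon 2: CCG (Pro) → CCA (Pro) — synonymous.
Codon 3: ATT (Ile) → ACT (Thr) — missense.
Codon 4: TCA (Ser) → CCA (Pro) — missense.
Codon 5: CTG (Leu) → CTC (Leu) — synonymous.
Synonymous: 2 of 5.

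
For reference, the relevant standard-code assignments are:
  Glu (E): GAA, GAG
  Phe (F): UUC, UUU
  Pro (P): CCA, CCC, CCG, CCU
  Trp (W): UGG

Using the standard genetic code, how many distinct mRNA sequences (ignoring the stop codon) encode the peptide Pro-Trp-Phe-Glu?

16

Pro: 4 codons.
Trp: 1 codon.
Phe: 2 codons.
Glu: 2 codons.
4 × 1 × 2 × 2 = 16.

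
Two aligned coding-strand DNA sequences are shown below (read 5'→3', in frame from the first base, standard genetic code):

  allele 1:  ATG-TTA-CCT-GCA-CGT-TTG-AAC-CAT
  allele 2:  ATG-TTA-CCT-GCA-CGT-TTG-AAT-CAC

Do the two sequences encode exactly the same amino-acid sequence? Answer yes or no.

Codon 1: ATG Met / ATG Met — identical.
Codon 2: TTA Leu / TTA Leu — identical.
Codon 3: CCT Pro / CCT Pro — identical.
Codon 4: GCA Ala / GCA Ala — identical.
Codon 5: CGT Arg / CGT Arg — identical.
Codon 6: TTG Leu / TTG Leu — identical.
Codon 7: AAC Asn / AAT Asn — synonymous.
Codon 8: CAT His / CAC His — synonymous.
Nonsynonymous differences: 0 → same protein.

yes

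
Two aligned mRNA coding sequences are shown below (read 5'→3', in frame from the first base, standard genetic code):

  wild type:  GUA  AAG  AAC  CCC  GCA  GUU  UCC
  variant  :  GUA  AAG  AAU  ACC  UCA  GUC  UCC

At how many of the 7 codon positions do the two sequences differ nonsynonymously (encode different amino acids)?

2

Codon 1: GUA Val / GUA Val — identical.
Codon 2: AAG Lys / AAG Lys — identical.
Codon 3: AAC Asn / AAU Asn — synonymous.
Codon 4: CCC Pro / ACC Thr — nonsynonymous.
Codon 5: GCA Ala / UCA Ser — nonsynonymous.
Codon 6: GUU Val / GUC Val — synonymous.
Codon 7: UCC Ser / UCC Ser — identical.
Nonsynonymous differences: 2.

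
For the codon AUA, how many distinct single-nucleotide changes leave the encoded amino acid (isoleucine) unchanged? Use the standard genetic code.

2

Position 1: none → 0 synonymous.
Position 2: none → 0 synonymous.
Position 3: AUU, AUC → 2 synonymous.
Total: 0 + 0 + 2 = 2.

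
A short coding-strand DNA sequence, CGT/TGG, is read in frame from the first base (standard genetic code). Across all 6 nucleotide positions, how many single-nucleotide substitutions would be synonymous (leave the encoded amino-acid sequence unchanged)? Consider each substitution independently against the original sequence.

3

Codon 1 (CGT, Arg): 3 synonymous substitutions.
Codon 2 (TGG, Trp): 0 synonymous substitutions.
Total: 3 + 0 = 3.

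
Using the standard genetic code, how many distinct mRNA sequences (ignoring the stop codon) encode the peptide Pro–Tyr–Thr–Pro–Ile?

Pro: 4 codons.
Tyr: 2 codons.
Thr: 4 codons.
Pro: 4 codons.
Ile: 3 codons.
4 × 2 × 4 × 4 × 3 = 384.

384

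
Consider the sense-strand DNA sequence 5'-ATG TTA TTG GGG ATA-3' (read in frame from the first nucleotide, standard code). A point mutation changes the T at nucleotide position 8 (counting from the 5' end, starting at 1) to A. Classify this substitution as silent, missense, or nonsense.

nonsense

Position 8 falls in codon 3: TTG → Leu.
After the substitution the codon is TAG → Stop.
The new codon is a stop codon, so this is a nonsense mutation.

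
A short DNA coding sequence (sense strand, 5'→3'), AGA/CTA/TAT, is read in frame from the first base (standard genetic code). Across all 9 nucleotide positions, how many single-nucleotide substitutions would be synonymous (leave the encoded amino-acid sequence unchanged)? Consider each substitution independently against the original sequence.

Codon 1 (AGA, Arg): 2 synonymous substitutions.
Codon 2 (CTA, Leu): 4 synonymous substitutions.
Codon 3 (TAT, Tyr): 1 synonymous substitution.
Total: 2 + 4 + 1 = 7.

7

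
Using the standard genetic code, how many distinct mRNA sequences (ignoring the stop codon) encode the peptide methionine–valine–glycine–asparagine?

Met: 1 codon.
Val: 4 codons.
Gly: 4 codons.
Asn: 2 codons.
1 × 4 × 4 × 2 = 32.

32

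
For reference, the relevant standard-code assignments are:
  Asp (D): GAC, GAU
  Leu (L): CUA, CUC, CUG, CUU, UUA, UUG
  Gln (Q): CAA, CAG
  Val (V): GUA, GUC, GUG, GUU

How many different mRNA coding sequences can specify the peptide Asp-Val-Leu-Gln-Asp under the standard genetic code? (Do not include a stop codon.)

Asp: 2 codons.
Val: 4 codons.
Leu: 6 codons.
Gln: 2 codons.
Asp: 2 codons.
2 × 4 × 6 × 2 × 2 = 192.

192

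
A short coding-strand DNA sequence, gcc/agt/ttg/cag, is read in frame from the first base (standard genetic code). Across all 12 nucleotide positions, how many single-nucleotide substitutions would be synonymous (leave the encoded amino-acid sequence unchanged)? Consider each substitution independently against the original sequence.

7

Codon 1 (GCC, Ala): 3 synonymous substitutions.
Codon 2 (AGT, Ser): 1 synonymous substitution.
Codon 3 (TTG, Leu): 2 synonymous substitutions.
Codon 4 (CAG, Gln): 1 synonymous substitution.
Total: 3 + 1 + 2 + 1 = 7.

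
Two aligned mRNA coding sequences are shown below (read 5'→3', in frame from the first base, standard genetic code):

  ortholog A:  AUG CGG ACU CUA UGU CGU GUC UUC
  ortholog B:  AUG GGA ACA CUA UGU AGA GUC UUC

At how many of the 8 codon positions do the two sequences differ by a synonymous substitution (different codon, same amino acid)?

Codon 1: AUG Met / AUG Met — identical.
Codon 2: CGG Arg / GGA Gly — nonsynonymous.
Codon 3: ACU Thr / ACA Thr — synonymous.
Codon 4: CUA Leu / CUA Leu — identical.
Codon 5: UGU Cys / UGU Cys — identical.
Codon 6: CGU Arg / AGA Arg — synonymous.
Codon 7: GUC Val / GUC Val — identical.
Codon 8: UUC Phe / UUC Phe — identical.
Synonymous differences: 2.

2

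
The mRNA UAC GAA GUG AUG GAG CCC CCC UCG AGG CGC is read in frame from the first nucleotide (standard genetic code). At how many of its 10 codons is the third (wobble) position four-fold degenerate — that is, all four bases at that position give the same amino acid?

Codon 1 UAC (Tyr): third position 2-fold.
Codon 2 GAA (Glu): third position 2-fold.
Codon 3 GUG (Val): third position 4-fold.
Codon 4 AUG (Met): third position 1-fold.
Codon 5 GAG (Glu): third position 2-fold.
Codon 6 CCC (Pro): third position 4-fold.
Codon 7 CCC (Pro): third position 4-fold.
Codon 8 UCG (Ser): third position 4-fold.
Codon 9 AGG (Arg): third position 2-fold.
Codon 10 CGC (Arg): third position 4-fold.
Four-fold degenerate third positions: 5.

5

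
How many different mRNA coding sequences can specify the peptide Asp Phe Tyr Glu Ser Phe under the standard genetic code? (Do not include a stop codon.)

192

Asp: 2 codons.
Phe: 2 codons.
Tyr: 2 codons.
Glu: 2 codons.
Ser: 6 codons.
Phe: 2 codons.
2 × 2 × 2 × 2 × 6 × 2 = 192.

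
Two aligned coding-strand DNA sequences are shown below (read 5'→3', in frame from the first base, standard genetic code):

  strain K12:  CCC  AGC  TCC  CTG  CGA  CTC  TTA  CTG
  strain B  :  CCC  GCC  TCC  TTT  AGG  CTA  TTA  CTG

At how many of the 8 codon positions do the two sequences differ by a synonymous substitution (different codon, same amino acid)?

Codon 1: CCC Pro / CCC Pro — identical.
Codon 2: AGC Ser / GCC Ala — nonsynonymous.
Codon 3: TCC Ser / TCC Ser — identical.
Codon 4: CTG Leu / TTT Phe — nonsynonymous.
Codon 5: CGA Arg / AGG Arg — synonymous.
Codon 6: CTC Leu / CTA Leu — synonymous.
Codon 7: TTA Leu / TTA Leu — identical.
Codon 8: CTG Leu / CTG Leu — identical.
Synonymous differences: 2.

2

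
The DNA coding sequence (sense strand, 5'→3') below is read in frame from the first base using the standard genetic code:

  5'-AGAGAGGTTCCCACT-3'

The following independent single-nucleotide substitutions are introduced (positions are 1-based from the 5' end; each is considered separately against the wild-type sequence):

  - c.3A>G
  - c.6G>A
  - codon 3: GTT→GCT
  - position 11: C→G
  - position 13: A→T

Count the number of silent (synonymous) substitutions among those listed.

Codon 1: AGA (Arg) → AGG (Arg) — synonymous.
Codon 2: GAG (Glu) → GAA (Glu) — synonymous.
Codon 3: GTT (Val) → GCT (Ala) — missense.
Codon 4: CCC (Pro) → CGC (Arg) — missense.
Codon 5: ACT (Thr) → TCT (Ser) — missense.
Synonymous: 2 of 5.

2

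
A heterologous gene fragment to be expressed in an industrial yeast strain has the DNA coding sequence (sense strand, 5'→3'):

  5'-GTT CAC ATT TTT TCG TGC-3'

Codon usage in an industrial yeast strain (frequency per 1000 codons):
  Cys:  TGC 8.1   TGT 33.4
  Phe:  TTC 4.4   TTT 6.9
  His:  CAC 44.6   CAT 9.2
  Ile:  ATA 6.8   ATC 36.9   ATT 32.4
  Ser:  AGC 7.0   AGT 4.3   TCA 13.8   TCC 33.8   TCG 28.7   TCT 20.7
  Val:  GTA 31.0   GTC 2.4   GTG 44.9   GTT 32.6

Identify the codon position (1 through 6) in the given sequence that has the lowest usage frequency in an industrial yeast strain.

Codon 1 GTT (Val): 32.6 per 1000.
Codon 2 CAC (His): 44.6 per 1000.
Codon 3 ATT (Ile): 32.4 per 1000.
Codon 4 TTT (Phe): 6.9 per 1000.
Codon 5 TCG (Ser): 28.7 per 1000.
Codon 6 TGC (Cys): 8.1 per 1000.
Lowest frequency is 6.9 at codon 4.

4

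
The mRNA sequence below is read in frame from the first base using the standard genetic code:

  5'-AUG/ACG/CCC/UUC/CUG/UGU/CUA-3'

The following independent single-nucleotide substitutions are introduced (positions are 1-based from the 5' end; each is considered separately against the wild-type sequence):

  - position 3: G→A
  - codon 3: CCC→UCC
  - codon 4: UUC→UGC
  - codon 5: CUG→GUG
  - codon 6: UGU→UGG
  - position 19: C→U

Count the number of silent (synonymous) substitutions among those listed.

1

Codon 1: AUG (Met) → AUA (Ile) — missense.
Codon 3: CCC (Pro) → UCC (Ser) — missense.
Codon 4: UUC (Phe) → UGC (Cys) — missense.
Codon 5: CUG (Leu) → GUG (Val) — missense.
Codon 6: UGU (Cys) → UGG (Trp) — missense.
Codon 7: CUA (Leu) → UUA (Leu) — synonymous.
Synonymous: 1 of 6.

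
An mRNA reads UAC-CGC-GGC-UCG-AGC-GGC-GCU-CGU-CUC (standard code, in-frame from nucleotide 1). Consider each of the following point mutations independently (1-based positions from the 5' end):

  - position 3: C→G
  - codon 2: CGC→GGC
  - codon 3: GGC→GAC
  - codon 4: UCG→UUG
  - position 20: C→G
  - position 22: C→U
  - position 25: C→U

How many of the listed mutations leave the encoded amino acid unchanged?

0

Codon 1: UAC (Tyr) → UAG (Stop) — nonsense.
Codon 2: CGC (Arg) → GGC (Gly) — missense.
Codon 3: GGC (Gly) → GAC (Asp) — missense.
Codon 4: UCG (Ser) → UUG (Leu) — missense.
Codon 7: GCU (Ala) → GGU (Gly) — missense.
Codon 8: CGU (Arg) → UGU (Cys) — missense.
Codon 9: CUC (Leu) → UUC (Phe) — missense.
Synonymous: 0 of 7.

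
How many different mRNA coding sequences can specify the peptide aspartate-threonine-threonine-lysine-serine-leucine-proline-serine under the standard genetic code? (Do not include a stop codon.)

Asp: 2 codons.
Thr: 4 codons.
Thr: 4 codons.
Lys: 2 codons.
Ser: 6 codons.
Leu: 6 codons.
Pro: 4 codons.
Ser: 6 codons.
2 × 4 × 4 × 2 × 6 × 6 × 4 × 6 = 55296.

55296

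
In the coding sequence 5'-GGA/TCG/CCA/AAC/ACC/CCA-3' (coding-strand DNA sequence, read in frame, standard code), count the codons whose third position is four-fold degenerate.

5

Codon 1 GGA (Gly): third position 4-fold.
Codon 2 TCG (Ser): third position 4-fold.
Codon 3 CCA (Pro): third position 4-fold.
Codon 4 AAC (Asn): third position 2-fold.
Codon 5 ACC (Thr): third position 4-fold.
Codon 6 CCA (Pro): third position 4-fold.
Four-fold degenerate third positions: 5.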